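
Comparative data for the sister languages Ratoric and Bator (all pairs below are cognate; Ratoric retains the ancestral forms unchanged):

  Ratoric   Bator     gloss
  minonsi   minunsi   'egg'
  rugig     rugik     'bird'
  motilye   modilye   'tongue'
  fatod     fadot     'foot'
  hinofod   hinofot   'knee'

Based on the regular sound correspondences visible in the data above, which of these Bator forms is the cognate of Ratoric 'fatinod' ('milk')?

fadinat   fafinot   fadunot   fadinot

fadinot

motilye ~ modilye — Ratoric t corresponds to Bator d between vowels (before a front vowel).
fatod ~ fadot, hinofod ~ hinofot — Ratoric d corresponds to Bator t word-finally.
Applying these to Ratoric 'fatinod':
  fatinod → fadinod   (t→d between vowels (before a front vowel))
  fadinod → fadinot   (d→t word-finally)
So the Bator cognate is 'fadinot'.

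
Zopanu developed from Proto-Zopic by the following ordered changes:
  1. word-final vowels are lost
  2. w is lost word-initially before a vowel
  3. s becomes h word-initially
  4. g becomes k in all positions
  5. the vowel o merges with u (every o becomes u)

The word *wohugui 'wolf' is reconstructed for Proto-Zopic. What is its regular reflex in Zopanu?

Zopanu: *wohugui > wohugu > ohugu > ohuku > uhuku  (by apocope, glide loss, unconditioned shift, vowel merger)

uhuku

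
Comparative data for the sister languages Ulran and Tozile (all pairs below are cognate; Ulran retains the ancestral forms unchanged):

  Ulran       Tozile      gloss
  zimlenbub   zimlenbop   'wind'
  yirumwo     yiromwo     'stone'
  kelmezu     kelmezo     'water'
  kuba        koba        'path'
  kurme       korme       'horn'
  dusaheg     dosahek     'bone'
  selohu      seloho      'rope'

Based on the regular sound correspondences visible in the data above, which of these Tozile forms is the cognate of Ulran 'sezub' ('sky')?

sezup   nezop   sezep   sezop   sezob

sezop

zimlenbub ~ zimlenbop, kuba ~ koba — Ulran u corresponds to Tozile o after a consonant, before a labial obstruent.
zimlenbub ~ zimlenbop — Ulran b corresponds to Tozile p word-finally.
Applying these to Ulran 'sezub':
  sezub → sezob   (u→o after a consonant, before a labial obstruent)
  sezob → sezop   (b→p word-finally)
So the Tozile cognate is 'sezop'.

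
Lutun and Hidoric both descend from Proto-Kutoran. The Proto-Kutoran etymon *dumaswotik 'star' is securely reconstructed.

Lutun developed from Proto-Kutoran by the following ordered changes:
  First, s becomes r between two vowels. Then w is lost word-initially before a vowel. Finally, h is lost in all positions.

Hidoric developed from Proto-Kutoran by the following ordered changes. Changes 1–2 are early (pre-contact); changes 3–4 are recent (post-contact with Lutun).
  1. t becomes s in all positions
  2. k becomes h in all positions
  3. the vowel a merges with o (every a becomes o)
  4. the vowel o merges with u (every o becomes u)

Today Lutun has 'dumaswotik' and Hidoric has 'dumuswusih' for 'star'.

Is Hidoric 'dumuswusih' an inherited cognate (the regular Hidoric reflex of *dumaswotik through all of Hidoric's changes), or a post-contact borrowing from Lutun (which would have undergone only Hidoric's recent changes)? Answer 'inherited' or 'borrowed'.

If inherited, *dumaswotik would pass through all of Hidoric's changes:
Hidoric: *dumaswotik
  dumaswotik → dumaswosik   [unconditioned shift]
  dumaswosik → dumaswosih   [unconditioned shift]
  dumaswosih → dumoswosih   [vowel merger]
  dumoswosih → dumuswusih   [vowel merger]
  giving Hidoric dumuswusih.
If borrowed from Lutun 'dumaswotik' after the early changes, it would undergo only the recent ones:
  rule 3 (vowel merger): dumaswotik → dumoswotik
  rule 4 (vowel merger): dumoswotik → dumuswutik
  ⇒ as a loan: dumuswutik
Hidoric 'dumuswusih' matches the inherited outcome exactly, so it is an inherited cognate, not a loan.

inherited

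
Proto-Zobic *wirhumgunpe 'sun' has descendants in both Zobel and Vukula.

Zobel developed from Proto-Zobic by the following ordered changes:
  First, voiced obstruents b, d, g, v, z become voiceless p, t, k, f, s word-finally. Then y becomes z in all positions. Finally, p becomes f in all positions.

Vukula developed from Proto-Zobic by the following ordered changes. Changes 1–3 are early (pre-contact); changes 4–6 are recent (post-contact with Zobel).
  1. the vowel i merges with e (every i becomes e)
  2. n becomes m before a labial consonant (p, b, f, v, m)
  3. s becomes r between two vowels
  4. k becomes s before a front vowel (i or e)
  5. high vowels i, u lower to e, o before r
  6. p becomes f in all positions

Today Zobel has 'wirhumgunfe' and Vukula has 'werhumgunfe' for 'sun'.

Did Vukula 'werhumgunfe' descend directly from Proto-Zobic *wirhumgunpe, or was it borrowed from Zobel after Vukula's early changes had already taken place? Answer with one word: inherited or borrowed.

If inherited, *wirhumgunpe would pass through all of Vukula's changes:
Vukula: start from *wirhumgunpe.
  rule 1 (vowel merger): wirhumgunpe → werhumgunpe
  rule 2 (nasal place assimilation): werhumgunpe → werhumgumpe
  rule 3: no change — werhumgumpe
  rule 4: no change — werhumgumpe
  rule 5: no change — werhumgumpe
  rule 6 (unconditioned shift): werhumgumpe → werhumgumfe
  ⇒ Vukula werhumgumfe
If borrowed from Zobel 'wirhumgunfe' after the early changes, it would undergo only the recent ones:
  rule 4 (palatalisation): no change (wirhumgunfe)
  rule 5 (pre-rhotic lowering): wirhumgunfe → werhumgunfe
  rule 6 (unconditioned shift): no change (werhumgunfe)
  ⇒ as a loan: werhumgunfe
Vukula 'werhumgunfe' matches the loan outcome 'werhumgunfe', not the inherited 'werhumgumfe' — it skipped the early Vukula changes, so it was borrowed from Zobel.

borrowed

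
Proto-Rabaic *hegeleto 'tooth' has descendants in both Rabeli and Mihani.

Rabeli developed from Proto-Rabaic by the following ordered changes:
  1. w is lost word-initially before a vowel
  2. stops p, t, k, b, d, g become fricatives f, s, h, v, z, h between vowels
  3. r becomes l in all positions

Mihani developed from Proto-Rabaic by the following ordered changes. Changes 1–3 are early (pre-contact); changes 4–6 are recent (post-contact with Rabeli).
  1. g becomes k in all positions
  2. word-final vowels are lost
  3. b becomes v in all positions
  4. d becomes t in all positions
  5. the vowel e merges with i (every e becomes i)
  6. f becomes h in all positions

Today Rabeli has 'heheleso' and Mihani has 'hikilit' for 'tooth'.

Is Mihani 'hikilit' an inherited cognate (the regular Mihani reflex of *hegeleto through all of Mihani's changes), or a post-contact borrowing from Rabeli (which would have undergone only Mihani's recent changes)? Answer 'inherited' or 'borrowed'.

inherited

If inherited, *hegeleto would pass through all of Mihani's changes:
Mihani: *hegeleto > hekeleto > hekelet > hikilit  (by unconditioned shift, apocope, vowel merger)
If borrowed from Rabeli 'heheleso' after the early changes, it would undergo only the recent ones:
  rule 4 (unconditioned shift): no change (heheleso)
  rule 5 (vowel merger): heheleso → hihiliso
  rule 6 (unconditioned shift): no change (hihiliso)
  ⇒ as a loan: hihiliso
Mihani 'hikilit' matches the inherited outcome exactly, so it is an inherited cognate, not a loan.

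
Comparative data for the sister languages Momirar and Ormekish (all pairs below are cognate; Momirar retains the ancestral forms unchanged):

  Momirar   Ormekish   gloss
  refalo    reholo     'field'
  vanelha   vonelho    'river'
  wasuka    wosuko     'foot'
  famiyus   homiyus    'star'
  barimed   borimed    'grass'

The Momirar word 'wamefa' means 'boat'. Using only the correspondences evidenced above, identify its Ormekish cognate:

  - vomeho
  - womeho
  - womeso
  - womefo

famiyus ~ homiyus — Momirar a corresponds to Ormekish o after a consonant, before a nasal.
refalo ~ reholo — Momirar f corresponds to Ormekish h between vowels (before a back vowel).
vanelha ~ vonelho, wasuka ~ wosuko — Momirar a corresponds to Ormekish o word-finally.
Applying these to Momirar 'wamefa':
  wamefa → womefa   (a→o after a consonant, before a nasal)
  womefa → womeha   (f→h between vowels (before a back vowel))
  womeha → womeho   (a→o word-finally)
So the Ormekish cognate is 'womeho'.

womeho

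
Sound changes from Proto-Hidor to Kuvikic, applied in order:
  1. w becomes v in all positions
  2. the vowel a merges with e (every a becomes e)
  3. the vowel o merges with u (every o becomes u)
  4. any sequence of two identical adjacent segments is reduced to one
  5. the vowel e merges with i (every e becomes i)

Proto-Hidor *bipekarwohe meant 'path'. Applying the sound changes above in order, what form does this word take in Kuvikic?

Kuvikic: *bipekarwohe > bipekarvohe > bipekervohe > bipekervuhe > bipikirvuhi  (by unconditioned shift, vowel merger, vowel merger, vowel merger)

bipikirvuhi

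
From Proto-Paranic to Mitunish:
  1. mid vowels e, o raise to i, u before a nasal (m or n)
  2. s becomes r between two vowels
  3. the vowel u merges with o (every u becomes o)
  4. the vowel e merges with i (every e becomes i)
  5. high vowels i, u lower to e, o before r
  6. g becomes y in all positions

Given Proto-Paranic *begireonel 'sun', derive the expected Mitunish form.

biyerionil

Mitunish: start from *begireonel.
  rule 1 (pre-nasal raising): begireonel → begireunel
  rule 2: no change — begireunel
  rule 3 (vowel merger): begireunel → begireonel
  rule 4 (vowel merger): begireonel → bigirionil
  rule 5 (pre-rhotic lowering): bigirionil → bigerionil
  rule 6 (unconditioned shift): bigerionil → biyerionil
  ⇒ Mitunish biyerionil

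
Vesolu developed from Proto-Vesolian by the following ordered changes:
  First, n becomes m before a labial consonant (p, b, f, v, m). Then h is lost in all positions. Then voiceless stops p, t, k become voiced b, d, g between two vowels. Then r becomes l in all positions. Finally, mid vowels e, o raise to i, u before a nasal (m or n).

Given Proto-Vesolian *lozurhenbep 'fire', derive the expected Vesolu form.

Vesolu: start from *lozurhenbep.
  rule 1 (nasal place assimilation): lozurhenbep → lozurhembep
  rule 2 (h-loss): lozurhembep → lozurembep
  rule 3: no change — lozurembep
  rule 4 (unconditioned shift): lozurembep → lozulembep
  rule 5 (pre-nasal raising): lozulembep → lozulimbep
  ⇒ Vesolu lozulimbep

lozulimbep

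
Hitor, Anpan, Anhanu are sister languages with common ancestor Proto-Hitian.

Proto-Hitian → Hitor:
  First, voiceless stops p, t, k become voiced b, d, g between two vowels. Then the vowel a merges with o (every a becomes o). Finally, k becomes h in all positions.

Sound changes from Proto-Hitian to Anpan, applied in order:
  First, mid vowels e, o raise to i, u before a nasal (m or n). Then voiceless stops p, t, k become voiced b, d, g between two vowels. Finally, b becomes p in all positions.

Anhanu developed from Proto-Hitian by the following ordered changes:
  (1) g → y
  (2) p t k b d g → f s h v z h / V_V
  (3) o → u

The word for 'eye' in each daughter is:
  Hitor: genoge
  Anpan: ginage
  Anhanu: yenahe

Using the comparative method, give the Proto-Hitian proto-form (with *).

*genake

Position 1: Hitor has g, Anpan has g, Anhanu has y. Taking the neighbouring segments as reconstructed: Hitor g can only go back to *g; Anpan g can only go back to *g; Anhanu y could go back to *g or *y — the one source consistent with every daughter is *g.
Position 5: Hitor has g, Anpan has g, Anhanu has h. Taking the neighbouring segments as reconstructed: Hitor g could go back to *k or *g; Anpan g could go back to *k or *g; Anhanu h could go back to *k or *h — the one source consistent with every daughter is *k.
This points to *genake. Verify forward in each daughter:
Hitor: start from *genake.
  rule 1 (intervocalic voicing): genake → genage
  rule 2 (vowel merger): genage → genoge
  rule 3: no change — genoge
  ⇒ Hitor genoge
Anpan: *genake
  genake → ginake   [pre-nasal raising]
  ginake → ginage   [intervocalic voicing]
  ginage (rule 3 does not apply)
  giving Anpan ginage.
Anhanu: *genake
  genake → yenake   [unconditioned shift]
  yenake → yenahe   [intervocalic lenition]
  yenahe (rule 3 does not apply)
  giving Anhanu yenahe.
No other proto-form is consistent with every reflex, so the reconstruction is *genake.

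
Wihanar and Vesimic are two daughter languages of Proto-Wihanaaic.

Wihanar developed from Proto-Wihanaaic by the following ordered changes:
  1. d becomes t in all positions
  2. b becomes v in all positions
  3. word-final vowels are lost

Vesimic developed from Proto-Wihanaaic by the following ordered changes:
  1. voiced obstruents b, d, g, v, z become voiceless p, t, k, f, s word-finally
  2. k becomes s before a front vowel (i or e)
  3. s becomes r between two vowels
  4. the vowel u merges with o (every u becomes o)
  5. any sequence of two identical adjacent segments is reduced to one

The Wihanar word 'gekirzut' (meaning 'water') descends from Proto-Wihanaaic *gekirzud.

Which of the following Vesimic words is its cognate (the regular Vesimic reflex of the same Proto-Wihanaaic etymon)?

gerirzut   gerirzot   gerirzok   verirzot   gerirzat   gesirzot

Vesimic: *gekirzud
  gekirzud → gekirzut   [final devoicing]
  gekirzut → gesirzut   [palatalisation]
  gesirzut → gerirzut   [rhotacism]
  gerirzut → gerirzot   [vowel merger]
  gerirzot (rule 5 does not apply)
  giving Vesimic gerirzot.
Among the options, 'gerirzot' alone shows every Vesimic change applied in order.

gerirzot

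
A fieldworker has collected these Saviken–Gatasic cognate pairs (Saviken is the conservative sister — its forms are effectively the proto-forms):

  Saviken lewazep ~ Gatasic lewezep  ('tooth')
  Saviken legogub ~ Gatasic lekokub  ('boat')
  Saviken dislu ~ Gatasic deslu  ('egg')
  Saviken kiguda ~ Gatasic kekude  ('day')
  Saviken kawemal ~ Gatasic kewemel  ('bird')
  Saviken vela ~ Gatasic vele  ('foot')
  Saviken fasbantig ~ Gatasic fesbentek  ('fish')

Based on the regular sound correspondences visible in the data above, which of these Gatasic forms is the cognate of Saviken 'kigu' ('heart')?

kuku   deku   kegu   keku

keku

dislu ~ deslu, kiguda ~ kekude — Saviken i corresponds to Gatasic e after a consonant, before a consonant other than r, m, n, p, b, f, v.
legogub ~ lekokub, kiguda ~ kekude — Saviken g corresponds to Gatasic k between vowels (before a back vowel).
Applying these to Saviken 'kigu':
  kigu → kegu   (i→e after a consonant, before a consonant other than r, m, n, p, b, f, v)
  kegu → keku   (g→k between vowels (before a back vowel))
So the Gatasic cognate is 'keku'.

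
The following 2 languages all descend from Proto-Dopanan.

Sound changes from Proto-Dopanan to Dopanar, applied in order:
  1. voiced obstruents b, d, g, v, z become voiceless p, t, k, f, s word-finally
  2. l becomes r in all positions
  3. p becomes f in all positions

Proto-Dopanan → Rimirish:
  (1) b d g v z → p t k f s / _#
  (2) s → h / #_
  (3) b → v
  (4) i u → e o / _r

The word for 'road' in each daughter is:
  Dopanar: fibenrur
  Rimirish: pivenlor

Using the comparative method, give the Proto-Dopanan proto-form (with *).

Position 6: Dopanar has r, Rimirish has l. Rimirish preserves l here (none of its changes turn any other segment into l), so the proto-segment is *l.
Position 1: Dopanar has f, Rimirish has p. Taking the neighbouring segments as reconstructed: Dopanar f could go back to *p or *f; Rimirish p can only go back to *p — the one source consistent with every daughter is *p.
Position 3: Dopanar has b, Rimirish has v. Dopanar preserves b here (none of its changes turn any other segment into b), so the proto-segment is *b.
Continuing position by position gives *pibenlur; check it forward:
Dopanar: *pibenlur
  pibenlur (rule 1 does not apply)
  pibenlur → pibenrur   [unconditioned shift]
  pibenrur → fibenrur   [unconditioned shift]
  giving Dopanar fibenrur.
Rimirish: *pibenlur
  pibenlur (rule 1 does not apply)
  pibenlur (rule 2 does not apply)
  pibenlur → pivenlur   [unconditioned shift]
  pivenlur → pivenlor   [pre-rhotic lowering]
  giving Rimirish pivenlor.
*pibenlur is the unique common source.

*pibenlur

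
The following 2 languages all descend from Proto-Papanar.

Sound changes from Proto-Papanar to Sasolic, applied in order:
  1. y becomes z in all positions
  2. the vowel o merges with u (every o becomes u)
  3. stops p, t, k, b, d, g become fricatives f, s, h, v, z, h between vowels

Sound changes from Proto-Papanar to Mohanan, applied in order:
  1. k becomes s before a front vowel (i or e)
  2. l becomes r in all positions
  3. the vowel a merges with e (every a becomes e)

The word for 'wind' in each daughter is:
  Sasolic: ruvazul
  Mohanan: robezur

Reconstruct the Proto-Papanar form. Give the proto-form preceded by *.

Position 7: Sasolic has l, Mohanan has r. Sasolic preserves l here (none of its changes turn any other segment into l), so the proto-segment is *l.
Position 3: Sasolic has v, Mohanan has b. Mohanan preserves b here (none of its changes turn any other segment into b), so the proto-segment is *b.
This points to *robazul. Verify forward in each daughter:
Sasolic: *robazul
  robazul (rule 1 does not apply)
  robazul → rubazul   [vowel merger]
  rubazul → ruvazul   [intervocalic lenition]
  giving Sasolic ruvazul.
Mohanan: start from *robazul.
  rule 1: no change — robazul
  rule 2 (unconditioned shift): robazul → robazur
  rule 3 (vowel merger): robazur → robezur
  ⇒ Mohanan robezur
No other proto-form is consistent with every reflex, so the reconstruction is *robazul.

*robazul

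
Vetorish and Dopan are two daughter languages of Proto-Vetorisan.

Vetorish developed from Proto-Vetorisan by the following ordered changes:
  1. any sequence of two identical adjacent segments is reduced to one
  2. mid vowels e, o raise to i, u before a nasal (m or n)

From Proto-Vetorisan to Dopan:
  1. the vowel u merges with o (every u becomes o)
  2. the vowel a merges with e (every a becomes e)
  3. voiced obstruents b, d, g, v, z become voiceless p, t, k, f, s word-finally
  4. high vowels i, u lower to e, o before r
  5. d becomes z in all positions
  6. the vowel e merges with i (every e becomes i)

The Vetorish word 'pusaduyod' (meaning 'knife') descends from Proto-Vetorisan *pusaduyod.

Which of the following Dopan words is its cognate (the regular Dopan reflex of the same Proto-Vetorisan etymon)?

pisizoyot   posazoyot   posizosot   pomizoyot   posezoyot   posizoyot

Dopan: *pusaduyod > posadoyod > posedoyod > posedoyot > posezoyot > posizoyot  (by vowel merger, vowel merger, final devoicing, unconditioned shift, vowel merger)

posizoyot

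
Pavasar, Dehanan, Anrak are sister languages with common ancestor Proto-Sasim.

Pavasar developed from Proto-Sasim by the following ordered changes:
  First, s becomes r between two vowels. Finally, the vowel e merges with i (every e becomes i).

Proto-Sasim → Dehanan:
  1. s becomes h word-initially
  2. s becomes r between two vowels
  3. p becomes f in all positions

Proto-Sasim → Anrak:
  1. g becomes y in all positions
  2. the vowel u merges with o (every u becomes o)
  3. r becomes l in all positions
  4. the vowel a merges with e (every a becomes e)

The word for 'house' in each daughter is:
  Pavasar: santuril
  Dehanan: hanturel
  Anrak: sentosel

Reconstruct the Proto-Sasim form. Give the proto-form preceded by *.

Position 6: Pavasar has r, Dehanan has r, Anrak has s. Anrak preserves s here (none of its changes turn any other segment into s), so the proto-segment is *s.
Position 2: Pavasar has a, Dehanan has a, Anrak has e. Pavasar preserves a here (none of its changes turn any other segment into a), so the proto-segment is *a.
Continuing position by position gives *santusel; check it forward:
Pavasar: *santusel > santurel > santuril  (by rhotacism, vowel merger)
Dehanan: start from *santusel.
  rule 1 (debuccalisation): santusel → hantusel
  rule 2 (rhotacism): hantusel → hanturel
  rule 3: no change — hanturel
  ⇒ Dehanan hanturel
Anrak: start from *santusel.
  rule 1: no change — santusel
  rule 2 (vowel merger): santusel → santosel
  rule 3: no change — santosel
  rule 4 (vowel merger): santosel → sentosel
  ⇒ Anrak sentosel
No other proto-form is consistent with every reflex, so the reconstruction is *santusel.

*santusel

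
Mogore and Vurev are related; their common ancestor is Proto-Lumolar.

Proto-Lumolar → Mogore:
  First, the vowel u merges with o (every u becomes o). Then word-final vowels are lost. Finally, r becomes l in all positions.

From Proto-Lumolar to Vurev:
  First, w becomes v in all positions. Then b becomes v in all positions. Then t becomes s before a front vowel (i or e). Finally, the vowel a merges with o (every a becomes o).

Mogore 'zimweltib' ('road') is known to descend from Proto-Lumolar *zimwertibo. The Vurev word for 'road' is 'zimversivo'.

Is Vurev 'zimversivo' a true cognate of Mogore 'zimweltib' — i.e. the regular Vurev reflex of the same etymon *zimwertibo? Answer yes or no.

yes

Derive the expected Vurev reflex of *zimwertibo:
Vurev: start from *zimwertibo.
  rule 1 (unconditioned shift): zimwertibo → zimvertibo
  rule 2 (unconditioned shift): zimvertibo → zimvertivo
  rule 3 (palatalisation): zimvertivo → zimversivo
  rule 4: no change — zimversivo
  ⇒ Vurev zimversivo
Vurev 'zimversivo' matches the regular reflex exactly, so the pair is cognate.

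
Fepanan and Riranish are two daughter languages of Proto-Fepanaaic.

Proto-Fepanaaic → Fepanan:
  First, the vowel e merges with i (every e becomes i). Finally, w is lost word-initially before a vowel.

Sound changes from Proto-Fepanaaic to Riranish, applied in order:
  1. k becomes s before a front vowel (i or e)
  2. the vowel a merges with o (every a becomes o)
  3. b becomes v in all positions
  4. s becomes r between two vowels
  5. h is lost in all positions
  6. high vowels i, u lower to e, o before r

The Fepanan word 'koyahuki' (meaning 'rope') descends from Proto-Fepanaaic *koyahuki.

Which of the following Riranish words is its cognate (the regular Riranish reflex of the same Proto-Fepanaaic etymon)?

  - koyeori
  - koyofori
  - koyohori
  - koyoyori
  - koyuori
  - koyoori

koyoori

Riranish: start from *koyahuki.
  rule 1 (palatalisation): koyahuki → koyahusi
  rule 2 (vowel merger): koyahusi → koyohusi
  rule 3: no change — koyohusi
  rule 4 (rhotacism): koyohusi → koyohuri
  rule 5 (h-loss): koyohuri → koyouri
  rule 6 (pre-rhotic lowering): koyouri → koyoori
  ⇒ Riranish koyoori
The other candidates each miss or misapply at least one Riranish change.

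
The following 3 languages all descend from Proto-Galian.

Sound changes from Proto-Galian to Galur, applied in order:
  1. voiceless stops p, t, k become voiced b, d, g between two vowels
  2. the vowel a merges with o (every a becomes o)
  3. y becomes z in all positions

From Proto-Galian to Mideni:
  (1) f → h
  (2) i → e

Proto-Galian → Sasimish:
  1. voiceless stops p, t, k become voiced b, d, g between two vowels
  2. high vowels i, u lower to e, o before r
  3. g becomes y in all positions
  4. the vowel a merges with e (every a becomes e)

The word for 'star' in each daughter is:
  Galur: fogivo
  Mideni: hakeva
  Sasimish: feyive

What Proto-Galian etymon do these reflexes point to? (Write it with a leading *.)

*fakiva

Position 6: Galur has o, Mideni has a, Sasimish has e. Mideni preserves a here (none of its changes turn any other segment into a), so the proto-segment is *a.
Position 2: Galur has o, Mideni has a, Sasimish has e. Mideni preserves a here (none of its changes turn any other segment into a), so the proto-segment is *a.
Position 4: Galur has i, Mideni has e, Sasimish has i. Galur preserves i here (none of its changes turn any other segment into i), so the proto-segment is *i.
This points to *fakiva. Verify forward in each daughter:
Galur: *fakiva
  fakiva → fagiva   [intervocalic voicing]
  fagiva → fogivo   [vowel merger]
  fogivo (rule 3 does not apply)
  giving Galur fogivo.
Mideni: *fakiva
  fakiva → hakiva   [unconditioned shift]
  hakiva → hakeva   [vowel merger]
  giving Mideni hakeva.
Sasimish: start from *fakiva.
  rule 1 (intervocalic voicing): fakiva → fagiva
  rule 2: no change — fagiva
  rule 3 (unconditioned shift): fagiva → fayiva
  rule 4 (vowel merger): fayiva → feyive
  ⇒ Sasimish feyive
No other proto-form is consistent with every reflex, so the reconstruction is *fakiva.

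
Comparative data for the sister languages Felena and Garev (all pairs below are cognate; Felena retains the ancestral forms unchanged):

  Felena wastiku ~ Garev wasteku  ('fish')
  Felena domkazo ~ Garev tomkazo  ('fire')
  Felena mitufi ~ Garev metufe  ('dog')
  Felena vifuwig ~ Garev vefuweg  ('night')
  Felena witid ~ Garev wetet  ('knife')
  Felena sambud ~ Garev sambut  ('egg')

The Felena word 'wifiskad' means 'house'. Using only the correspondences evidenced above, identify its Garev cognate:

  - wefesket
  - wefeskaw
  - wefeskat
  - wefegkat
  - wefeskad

vifuwig ~ vefuweg — Felena i corresponds to Garev e after a consonant, before a labial obstruent.
wastiku ~ wasteku, mitufi ~ metufe — Felena i corresponds to Garev e after a consonant, before a consonant other than r, m, n, p, b, f, v.
witid ~ wetet, sambud ~ sambut — Felena d corresponds to Garev t word-finally.
Applying these to Felena 'wifiskad':
  wifiskad → wefiskad   (i→e after a consonant, before a labial obstruent)
  wefiskad → wefeskad   (i→e after a consonant, before a consonant other than r, m, n, p, b, f, v)
  wefeskad → wefeskat   (d→t word-finally)
So the Garev cognate is 'wefeskat'.

wefeskat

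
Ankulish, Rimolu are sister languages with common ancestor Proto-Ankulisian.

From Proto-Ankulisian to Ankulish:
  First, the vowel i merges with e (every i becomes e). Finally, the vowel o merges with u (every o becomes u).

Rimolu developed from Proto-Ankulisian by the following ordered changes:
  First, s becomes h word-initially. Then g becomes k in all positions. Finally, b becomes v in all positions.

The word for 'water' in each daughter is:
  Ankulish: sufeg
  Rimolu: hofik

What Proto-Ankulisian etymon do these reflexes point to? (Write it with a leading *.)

Position 4: Ankulish has e, Rimolu has i. Rimolu preserves i here (none of its changes turn any other segment into i), so the proto-segment is *i.
Position 5: Ankulish has g, Rimolu has k. Ankulish preserves g here (none of its changes turn any other segment into g), so the proto-segment is *g.
Continuing position by position gives *sofig; check it forward:
Ankulish: start from *sofig.
  rule 1 (vowel merger): sofig → sofeg
  rule 2 (vowel merger): sofeg → sufeg
  ⇒ Ankulish sufeg
Rimolu: *sofig
  sofig → hofig   [debuccalisation]
  hofig → hofik   [unconditioned shift]
  hofik (rule 3 does not apply)
  giving Rimolu hofik.
Only *sofig yields all of Ankulish sufeg, Rimolu hofik.

*sofig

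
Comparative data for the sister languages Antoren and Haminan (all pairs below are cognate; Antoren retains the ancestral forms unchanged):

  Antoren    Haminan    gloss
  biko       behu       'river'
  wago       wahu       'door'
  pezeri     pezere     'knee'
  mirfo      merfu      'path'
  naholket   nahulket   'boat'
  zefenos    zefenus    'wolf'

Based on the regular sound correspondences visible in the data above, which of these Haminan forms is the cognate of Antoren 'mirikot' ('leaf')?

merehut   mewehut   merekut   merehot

mirfo ~ merfu — Antoren i corresponds to Haminan e after a consonant, before r.
biko ~ behu — Antoren i corresponds to Haminan e after a consonant, before a consonant other than r, m, n, p, b, f, v.
biko ~ behu — Antoren k corresponds to Haminan h between vowels (before a back vowel).
naholket ~ nahulket, zefenos ~ zefenus — Antoren o corresponds to Haminan u after a consonant, before a consonant other than r, m, n, p, b, f, v.
Applying these to Antoren 'mirikot':
  mirikot → merikot   (i→e after a consonant, before r)
  merikot → merekot   (i→e after a consonant, before a consonant other than r, m, n, p, b, f, v)
  merekot → merehot   (k→h between vowels (before a back vowel))
  merehot → merehut   (o→u after a consonant, before a consonant other than r, m, n, p, b, f, v)
So the Haminan cognate is 'merehut'.

merehut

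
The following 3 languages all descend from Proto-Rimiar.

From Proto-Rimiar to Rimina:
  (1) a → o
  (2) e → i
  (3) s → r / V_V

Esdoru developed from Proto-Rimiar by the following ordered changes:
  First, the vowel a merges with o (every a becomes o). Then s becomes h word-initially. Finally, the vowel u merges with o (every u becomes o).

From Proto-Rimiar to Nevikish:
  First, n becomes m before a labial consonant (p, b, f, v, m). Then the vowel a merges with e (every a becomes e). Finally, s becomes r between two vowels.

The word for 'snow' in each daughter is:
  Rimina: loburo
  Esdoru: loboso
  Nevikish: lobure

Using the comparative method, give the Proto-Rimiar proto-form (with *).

*lobusa

Position 4: Rimina has u, Esdoru has o, Nevikish has u. Rimina preserves u here (none of its changes turn any other segment into u), so the proto-segment is *u.
Position 5: Rimina has r, Esdoru has s, Nevikish has r. Esdoru preserves s here (none of its changes turn any other segment into s), so the proto-segment is *s.
Position 6: Rimina has o, Esdoru has o, Nevikish has e. Taking the neighbouring segments as reconstructed: Rimina o could go back to *a or *o; Esdoru o could go back to *a or *o or *u; Nevikish e could go back to *a or *e — the one source consistent with every daughter is *a.
This points to *lobusa. Verify forward in each daughter:
Rimina: *lobusa > lobuso > loburo  (by vowel merger, rhotacism)
Esdoru: *lobusa
  lobusa → lobuso   [vowel merger]
  lobuso (rule 2 does not apply)
  lobuso → loboso   [vowel merger]
  giving Esdoru loboso.
Nevikish: start from *lobusa.
  rule 1: no change — lobusa
  rule 2 (vowel merger): lobusa → lobuse
  rule 3 (rhotacism): lobuse → lobure
  ⇒ Nevikish lobure
*lobusa is the unique common source.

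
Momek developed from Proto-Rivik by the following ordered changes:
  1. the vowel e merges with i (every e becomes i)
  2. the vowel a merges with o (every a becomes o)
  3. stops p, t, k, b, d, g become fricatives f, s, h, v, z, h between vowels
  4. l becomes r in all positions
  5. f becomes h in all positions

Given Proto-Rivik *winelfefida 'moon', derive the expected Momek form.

Momek: *winelfefida > winilfifida > winilfifido > winilfifizo > winirfifizo > winirhihizo  (by vowel merger, vowel merger, intervocalic lenition, unconditioned shift, unconditioned shift)

winirhihizo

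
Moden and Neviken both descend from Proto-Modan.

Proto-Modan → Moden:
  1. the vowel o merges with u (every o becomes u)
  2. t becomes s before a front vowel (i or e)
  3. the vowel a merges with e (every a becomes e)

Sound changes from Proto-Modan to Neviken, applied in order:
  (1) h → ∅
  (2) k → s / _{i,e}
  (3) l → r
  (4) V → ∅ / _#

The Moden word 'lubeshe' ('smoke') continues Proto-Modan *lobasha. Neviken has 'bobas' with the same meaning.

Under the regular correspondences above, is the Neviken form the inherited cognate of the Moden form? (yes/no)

no

Derive the expected Neviken reflex of *lobasha:
Neviken: start from *lobasha.
  rule 1 (h-loss): lobasha → lobasa
  rule 2: no change — lobasa
  rule 3 (unconditioned shift): lobasa → robasa
  rule 4 (apocope): robasa → robas
  ⇒ Neviken robas
The regular Neviken reflex would be 'robas', but the attested form is 'bobas'. The correspondence is irregular, so they are not cognates (the Neviken form has a different source).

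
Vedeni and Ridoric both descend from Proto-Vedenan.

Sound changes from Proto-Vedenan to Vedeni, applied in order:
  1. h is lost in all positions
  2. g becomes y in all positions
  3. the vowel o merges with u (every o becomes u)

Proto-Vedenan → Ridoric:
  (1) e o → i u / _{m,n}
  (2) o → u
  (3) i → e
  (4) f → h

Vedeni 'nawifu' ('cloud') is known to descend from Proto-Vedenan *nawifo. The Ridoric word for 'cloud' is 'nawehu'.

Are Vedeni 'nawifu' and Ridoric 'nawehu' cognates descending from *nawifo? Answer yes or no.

yes

Derive the expected Ridoric reflex of *nawifo:
Ridoric: start from *nawifo.
  rule 1: no change — nawifo
  rule 2 (vowel merger): nawifo → nawifu
  rule 3 (vowel merger): nawifu → nawefu
  rule 4 (unconditioned shift): nawefu → nawehu
  ⇒ Ridoric nawehu
Ridoric 'nawehu' matches the regular reflex exactly, so the pair is cognate.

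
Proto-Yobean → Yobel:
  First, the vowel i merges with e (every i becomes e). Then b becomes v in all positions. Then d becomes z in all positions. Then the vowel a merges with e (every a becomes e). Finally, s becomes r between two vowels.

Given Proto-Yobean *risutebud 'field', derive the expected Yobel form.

rerutevuz

Yobel: *risutebud > resutebud > resutevud > resutevuz > rerutevuz  (by vowel merger, unconditioned shift, unconditioned shift, rhotacism)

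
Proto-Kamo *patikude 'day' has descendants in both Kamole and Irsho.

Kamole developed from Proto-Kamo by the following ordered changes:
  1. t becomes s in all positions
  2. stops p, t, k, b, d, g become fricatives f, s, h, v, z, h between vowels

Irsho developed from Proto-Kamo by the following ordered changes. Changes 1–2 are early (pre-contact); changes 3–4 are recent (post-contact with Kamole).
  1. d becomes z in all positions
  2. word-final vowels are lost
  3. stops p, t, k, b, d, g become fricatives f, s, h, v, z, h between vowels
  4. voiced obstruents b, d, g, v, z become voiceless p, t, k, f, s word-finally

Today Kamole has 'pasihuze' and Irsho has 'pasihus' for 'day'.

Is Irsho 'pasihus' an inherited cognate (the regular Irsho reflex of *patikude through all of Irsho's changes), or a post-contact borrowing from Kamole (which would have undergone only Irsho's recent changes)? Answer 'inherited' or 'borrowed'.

inherited

If inherited, *patikude would pass through all of Irsho's changes:
Irsho: *patikude
  patikude → patikuze   [unconditioned shift]
  patikuze → patikuz   [apocope]
  patikuz → pasihuz   [intervocalic lenition]
  pasihuz → pasihus   [final devoicing]
  giving Irsho pasihus.
If borrowed from Kamole 'pasihuze' after the early changes, it would undergo only the recent ones:
  rule 3 (intervocalic lenition): no change (pasihuze)
  rule 4 (final devoicing): no change (pasihuze)
  ⇒ as a loan: pasihuze
Irsho 'pasihus' matches the inherited outcome exactly, so it is an inherited cognate, not a loan.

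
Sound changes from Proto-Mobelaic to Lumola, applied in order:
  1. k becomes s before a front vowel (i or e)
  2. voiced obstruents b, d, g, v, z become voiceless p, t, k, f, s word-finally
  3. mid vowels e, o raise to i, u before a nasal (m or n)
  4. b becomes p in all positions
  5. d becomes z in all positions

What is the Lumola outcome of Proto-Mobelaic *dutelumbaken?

zutelumpasin

Lumola: *dutelumbaken > dutelumbasen > dutelumbasin > dutelumpasin > zutelumpasin  (by palatalisation, pre-nasal raising, unconditioned shift, unconditioned shift)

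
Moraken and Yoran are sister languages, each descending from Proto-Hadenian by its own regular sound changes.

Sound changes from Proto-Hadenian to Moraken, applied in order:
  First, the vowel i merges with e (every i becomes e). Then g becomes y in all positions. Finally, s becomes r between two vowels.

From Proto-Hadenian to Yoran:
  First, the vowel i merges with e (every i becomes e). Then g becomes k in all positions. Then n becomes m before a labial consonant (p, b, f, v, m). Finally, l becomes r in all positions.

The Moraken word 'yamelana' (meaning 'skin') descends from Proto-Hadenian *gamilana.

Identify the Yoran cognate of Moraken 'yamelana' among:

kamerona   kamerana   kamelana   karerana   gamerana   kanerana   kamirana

kamerana

Yoran: *gamilana
  gamilana → gamelana   [vowel merger]
  gamelana → kamelana   [unconditioned shift]
  kamelana (rule 3 does not apply)
  kamelana → kamerana   [unconditioned shift]
  giving Yoran kamerana.
Among the options, 'kamerana' alone shows every Yoran change applied in order.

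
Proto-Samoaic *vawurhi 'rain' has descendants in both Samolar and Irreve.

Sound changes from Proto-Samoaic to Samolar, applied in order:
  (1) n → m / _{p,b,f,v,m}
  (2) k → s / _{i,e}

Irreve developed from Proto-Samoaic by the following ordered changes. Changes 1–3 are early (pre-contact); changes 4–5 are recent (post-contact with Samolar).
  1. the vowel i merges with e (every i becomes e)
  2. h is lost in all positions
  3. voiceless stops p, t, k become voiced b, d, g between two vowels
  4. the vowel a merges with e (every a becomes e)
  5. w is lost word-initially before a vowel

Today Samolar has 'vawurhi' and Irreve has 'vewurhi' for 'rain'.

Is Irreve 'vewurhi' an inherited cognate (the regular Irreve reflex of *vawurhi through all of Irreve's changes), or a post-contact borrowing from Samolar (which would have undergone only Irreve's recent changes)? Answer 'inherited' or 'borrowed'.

borrowed

If inherited, *vawurhi would pass through all of Irreve's changes:
Irreve: start from *vawurhi.
  rule 1 (vowel merger): vawurhi → vawurhe
  rule 2 (h-loss): vawurhe → vawure
  rule 3: no change — vawure
  rule 4 (vowel merger): vawure → vewure
  rule 5: no change — vewure
  ⇒ Irreve vewure
If borrowed from Samolar 'vawurhi' after the early changes, it would undergo only the recent ones:
  rule 4 (vowel merger): vawurhi → vewurhi
  rule 5 (glide loss): no change (vewurhi)
  ⇒ as a loan: vewurhi
Irreve 'vewurhi' matches the loan outcome 'vewurhi', not the inherited 'vewure' — it skipped the early Irreve changes, so it was borrowed from Samolar.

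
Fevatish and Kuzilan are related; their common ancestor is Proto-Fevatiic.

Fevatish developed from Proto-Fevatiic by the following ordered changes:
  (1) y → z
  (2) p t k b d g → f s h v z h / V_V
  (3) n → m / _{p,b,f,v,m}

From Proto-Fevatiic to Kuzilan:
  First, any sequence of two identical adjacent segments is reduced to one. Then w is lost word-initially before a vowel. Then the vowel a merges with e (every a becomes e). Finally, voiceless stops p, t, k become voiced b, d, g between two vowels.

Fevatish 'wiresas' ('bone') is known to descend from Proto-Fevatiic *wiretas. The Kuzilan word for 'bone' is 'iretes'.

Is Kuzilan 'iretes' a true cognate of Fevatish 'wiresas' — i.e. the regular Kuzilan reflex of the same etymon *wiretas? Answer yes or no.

Derive the expected Kuzilan reflex of *wiretas:
Kuzilan: start from *wiretas.
  rule 1: no change — wiretas
  rule 2 (glide loss): wiretas → iretas
  rule 3 (vowel merger): iretas → iretes
  rule 4 (intervocalic voicing): iretes → iredes
  ⇒ Kuzilan iredes
The regular Kuzilan reflex would be 'iredes', but the attested form is 'iretes'. The correspondence is irregular, so they are not cognates (the Kuzilan form has a different source).

no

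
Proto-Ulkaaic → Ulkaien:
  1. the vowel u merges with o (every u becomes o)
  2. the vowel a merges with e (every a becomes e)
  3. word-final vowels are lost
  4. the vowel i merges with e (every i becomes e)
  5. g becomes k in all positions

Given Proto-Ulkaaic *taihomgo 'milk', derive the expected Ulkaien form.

teehomk

Ulkaien: *taihomgo > teihomgo > teihomg > teehomg > teehomk  (by vowel merger, apocope, vowel merger, unconditioned shift)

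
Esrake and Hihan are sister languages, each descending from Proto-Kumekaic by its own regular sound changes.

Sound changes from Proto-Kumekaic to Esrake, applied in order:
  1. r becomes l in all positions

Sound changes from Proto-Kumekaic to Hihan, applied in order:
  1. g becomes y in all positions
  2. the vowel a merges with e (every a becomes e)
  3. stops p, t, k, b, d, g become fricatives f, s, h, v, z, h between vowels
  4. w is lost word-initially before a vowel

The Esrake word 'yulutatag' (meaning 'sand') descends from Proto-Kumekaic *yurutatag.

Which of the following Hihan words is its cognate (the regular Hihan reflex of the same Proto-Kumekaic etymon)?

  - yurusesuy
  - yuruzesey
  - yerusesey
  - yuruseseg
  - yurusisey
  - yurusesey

Hihan: start from *yurutatag.
  rule 1 (unconditioned shift): yurutatag → yurutatay
  rule 2 (vowel merger): yurutatay → yurutetey
  rule 3 (intervocalic lenition): yurutetey → yurusesey
  rule 4: no change — yurusesey
  ⇒ Hihan yurusesey
Only 'yurusesey' matches the regular Hihan development of *yurutatag.

yurusesey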